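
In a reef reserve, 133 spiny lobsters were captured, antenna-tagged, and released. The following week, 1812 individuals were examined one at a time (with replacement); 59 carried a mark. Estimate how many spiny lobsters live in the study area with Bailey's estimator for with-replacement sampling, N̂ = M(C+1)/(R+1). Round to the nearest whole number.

N ≈ 4019

N̂ = 133·(1812+1)/(59+1) = 133·1813/60 = 241129/60 ≈ 4018.8 → 4019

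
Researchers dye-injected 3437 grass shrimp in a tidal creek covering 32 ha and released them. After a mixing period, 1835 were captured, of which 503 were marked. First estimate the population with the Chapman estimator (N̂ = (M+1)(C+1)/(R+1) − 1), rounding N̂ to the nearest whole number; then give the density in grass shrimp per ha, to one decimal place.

density ≈ 391.3 grass shrimp per ha

N̂ = 3438·1836/504 − 1 = 6312168/504 − 1 ≈ 12523.1 → 12523
Density = N̂ / area = 12523 / 32 ≈ 391.34 → 391.3 per ha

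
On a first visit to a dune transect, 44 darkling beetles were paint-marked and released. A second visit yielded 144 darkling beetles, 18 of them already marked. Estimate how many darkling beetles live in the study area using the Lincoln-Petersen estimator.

If marked individuals mix randomly, R/C ≈ M/N, giving N ≈ M·C/R.
N = (44 × 144) / 18 = 6336 / 18 = 352

N = 352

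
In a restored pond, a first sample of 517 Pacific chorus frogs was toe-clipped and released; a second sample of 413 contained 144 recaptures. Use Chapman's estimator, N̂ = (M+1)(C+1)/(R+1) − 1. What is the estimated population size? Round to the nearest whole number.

N ≈ 1478

N̂ = (517+1)(413+1)/(144+1) − 1 = 518·414/145 − 1
= 214452/145 − 1 ≈ 1479.0 − 1 ≈ 1478.0 → 1478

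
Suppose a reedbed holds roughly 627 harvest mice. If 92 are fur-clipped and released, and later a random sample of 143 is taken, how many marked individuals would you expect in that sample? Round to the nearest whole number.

expected recaptures ≈ 21

Expected recaptures E[R] = M·C / N.
E[R] = 92 × 143 / 627 = 13156 / 627 ≈ 21.0 → 21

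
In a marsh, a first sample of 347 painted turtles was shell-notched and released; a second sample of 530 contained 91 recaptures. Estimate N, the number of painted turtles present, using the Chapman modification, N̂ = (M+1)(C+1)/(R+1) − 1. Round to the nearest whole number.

N̂ = (347+1)(530+1)/(91+1) − 1 = 348·531/92 − 1
= 184788/92 − 1 ≈ 2008.6 − 1 ≈ 2007.6 → 2008

N ≈ 2008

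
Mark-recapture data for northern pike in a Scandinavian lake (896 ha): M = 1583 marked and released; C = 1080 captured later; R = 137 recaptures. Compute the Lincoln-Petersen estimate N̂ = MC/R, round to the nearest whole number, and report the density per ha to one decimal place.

density ≈ 13.9 northern pike per ha

N̂ = 1583·1080/137 = 1709640/137 ≈ 12479.1 → 12479
Density = N̂ / area = 12479 / 896 ≈ 13.93 → 13.9 per ha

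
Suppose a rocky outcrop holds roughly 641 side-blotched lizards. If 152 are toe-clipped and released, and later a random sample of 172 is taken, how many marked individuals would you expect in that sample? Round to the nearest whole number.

The marked fraction of the population is 152/641, so in a sample of 172 expect C·(M/N) marked.
E[R] = 152 × 172 / 641 = 26144 / 641 ≈ 40.8 → 41

expected recaptures ≈ 41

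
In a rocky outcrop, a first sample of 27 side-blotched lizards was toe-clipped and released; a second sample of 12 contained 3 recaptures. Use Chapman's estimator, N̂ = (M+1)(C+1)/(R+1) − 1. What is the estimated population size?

N̂ = (27+1)(12+1)/(3+1) − 1 = 28·13/4 − 1
= 364/4 − 1 = 91 − 1 = 90

N = 90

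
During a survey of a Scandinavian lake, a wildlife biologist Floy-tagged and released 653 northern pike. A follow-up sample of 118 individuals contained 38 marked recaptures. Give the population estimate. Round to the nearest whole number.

The marked fraction in the recapture sample should equal the marked fraction in the population: 38/118 = 653/N.
N = (653 × 118) / 38 = 77054 / 38 ≈ 2027.7 → 2028

N ≈ 2028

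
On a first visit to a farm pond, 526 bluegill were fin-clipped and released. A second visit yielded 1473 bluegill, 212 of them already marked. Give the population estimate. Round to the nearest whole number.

The marked fraction in the recapture sample should equal the marked fraction in the population: 212/1473 = 526/N.
N = (526 × 1473) / 212 = 774798 / 212 ≈ 3654.7 → 3655

N ≈ 3655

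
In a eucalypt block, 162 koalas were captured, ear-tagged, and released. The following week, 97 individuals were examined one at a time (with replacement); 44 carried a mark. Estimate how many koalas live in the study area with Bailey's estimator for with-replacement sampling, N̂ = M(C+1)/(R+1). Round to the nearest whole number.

N̂ = 162·(97+1)/(44+1) = 162·98/45 = 15876/45 ≈ 352.8 → 353

N ≈ 353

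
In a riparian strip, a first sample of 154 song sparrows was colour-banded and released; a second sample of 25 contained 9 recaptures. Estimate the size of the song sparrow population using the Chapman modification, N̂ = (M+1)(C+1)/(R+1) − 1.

N = 402

N̂ = (154+1)(25+1)/(9+1) − 1 = 155·26/10 − 1
= 4030/10 − 1 = 403 − 1 = 402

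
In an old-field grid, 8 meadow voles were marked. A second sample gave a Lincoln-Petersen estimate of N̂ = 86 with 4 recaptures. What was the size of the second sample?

C = 43

From N = M·C/R: C = N·R / M = 86·4 / 8 = 344 / 8 = 43.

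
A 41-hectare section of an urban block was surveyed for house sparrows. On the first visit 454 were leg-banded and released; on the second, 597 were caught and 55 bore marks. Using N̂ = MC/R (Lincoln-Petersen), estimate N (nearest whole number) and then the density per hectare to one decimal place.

density ≈ 120.2 house sparrows per hectare

N̂ = 454·597/55 = 271038/55 ≈ 4928.0 → 4928
Density = N̂ / area = 4928 / 41 ≈ 120.20 → 120.2 per hectare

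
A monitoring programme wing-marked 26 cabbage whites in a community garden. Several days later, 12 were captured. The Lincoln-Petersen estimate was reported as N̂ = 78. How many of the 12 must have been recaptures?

R = 4

From N = M·C/R: R = M·C / N = 26·12 / 78 = 312 / 78 = 4.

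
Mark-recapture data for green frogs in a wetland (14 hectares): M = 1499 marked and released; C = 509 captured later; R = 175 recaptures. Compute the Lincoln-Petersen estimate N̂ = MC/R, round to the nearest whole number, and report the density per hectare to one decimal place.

density ≈ 311.4 green frogs per hectare

N̂ = 1499·509/175 = 762991/175 ≈ 4359.9 → 4360
Density = N̂ / area = 4360 / 14 ≈ 311.43 → 311.4 per hectare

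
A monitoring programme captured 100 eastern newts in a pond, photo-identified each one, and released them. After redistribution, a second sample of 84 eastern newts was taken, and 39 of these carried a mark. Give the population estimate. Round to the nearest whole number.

Lincoln-Petersen assumes M/N = R/C, so N = M·C / R.
N = (100 × 84) / 39 = 8400 / 39 ≈ 215.4 → 215

N ≈ 215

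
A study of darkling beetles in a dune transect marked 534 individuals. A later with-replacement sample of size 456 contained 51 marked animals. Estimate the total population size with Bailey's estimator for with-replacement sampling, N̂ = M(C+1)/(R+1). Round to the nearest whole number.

N ≈ 4693

N̂ = 534·(456+1)/(51+1) = 534·457/52 = 244038/52 ≈ 4693.0 → 4693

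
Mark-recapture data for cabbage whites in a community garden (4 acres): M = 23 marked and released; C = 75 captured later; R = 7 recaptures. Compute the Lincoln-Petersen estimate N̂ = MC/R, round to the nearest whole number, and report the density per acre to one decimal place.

density ≈ 61.5 cabbage whites per acre

N̂ = 23·75/7 = 1725/7 ≈ 246.4 → 246
Density = N̂ / area = 246 / 4 ≈ 61.50 → 61.5 per acre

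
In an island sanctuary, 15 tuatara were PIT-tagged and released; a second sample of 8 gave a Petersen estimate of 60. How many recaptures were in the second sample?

From N = M·C/R: R = M·C / N = 15·8 / 60 = 120 / 60 = 2.

R = 2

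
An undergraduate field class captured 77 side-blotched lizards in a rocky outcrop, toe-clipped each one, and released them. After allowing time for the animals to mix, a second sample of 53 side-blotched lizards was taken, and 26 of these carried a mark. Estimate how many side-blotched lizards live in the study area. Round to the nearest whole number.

N ≈ 157

N = (77 × 53) / 26 = 4081 / 26 ≈ 157.0 → 157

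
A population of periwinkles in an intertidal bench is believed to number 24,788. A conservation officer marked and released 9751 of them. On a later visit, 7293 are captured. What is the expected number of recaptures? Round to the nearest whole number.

expected recaptures ≈ 2869

The marked fraction of the population is 9751/24788, so in a sample of 7293 expect C·(M/N) marked.
E[R] = 9751 × 7293 / 24788 = 71114043 / 24788 ≈ 2868.9 → 2869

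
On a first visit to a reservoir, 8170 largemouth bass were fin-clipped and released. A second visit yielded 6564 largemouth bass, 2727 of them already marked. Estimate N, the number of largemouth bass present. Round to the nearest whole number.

Lincoln-Petersen assumes M/N = R/C, so N = M·C / R.
N = (8170 × 6564) / 2727 = 53627880 / 2727 ≈ 19665.5 → 19666

N ≈ 19,666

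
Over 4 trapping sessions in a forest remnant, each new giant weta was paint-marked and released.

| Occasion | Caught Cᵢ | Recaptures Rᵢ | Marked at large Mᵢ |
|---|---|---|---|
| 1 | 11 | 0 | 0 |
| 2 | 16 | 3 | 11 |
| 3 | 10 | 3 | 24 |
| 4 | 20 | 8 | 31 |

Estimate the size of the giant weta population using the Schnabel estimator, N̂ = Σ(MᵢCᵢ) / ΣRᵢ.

N = 74

Σ MᵢCᵢ = 0·11 + 11·16 + 24·10 + 31·20 = 0 + 176 + 240 + 620 = 1036
Σ Rᵢ = 0 + 3 + 3 + 8 = 14
N̂ = 1036 / 14 = 74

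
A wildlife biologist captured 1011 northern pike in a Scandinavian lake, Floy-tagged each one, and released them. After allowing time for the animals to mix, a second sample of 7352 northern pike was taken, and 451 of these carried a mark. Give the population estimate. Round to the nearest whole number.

N ≈ 16,481

If marked individuals mix randomly, R/C ≈ M/N, giving N ≈ M·C/R.
N = (1011 × 7352) / 451 = 7432872 / 451 ≈ 16480.9 → 16481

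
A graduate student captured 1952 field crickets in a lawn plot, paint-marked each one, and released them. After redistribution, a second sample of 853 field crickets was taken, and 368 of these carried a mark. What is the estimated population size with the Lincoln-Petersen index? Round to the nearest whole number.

N ≈ 4525

Lincoln-Petersen assumes M/N = R/C, so N = M·C / R.
N = (1952 × 853) / 368 = 1665056 / 368 ≈ 4524.6 → 4525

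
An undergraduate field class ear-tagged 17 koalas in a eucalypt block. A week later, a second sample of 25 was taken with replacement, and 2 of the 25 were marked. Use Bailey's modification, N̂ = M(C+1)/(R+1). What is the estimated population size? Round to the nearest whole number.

N ≈ 147

N̂ = 17·(25+1)/(2+1) = 17·26/3 = 442/3 ≈ 147.3 → 147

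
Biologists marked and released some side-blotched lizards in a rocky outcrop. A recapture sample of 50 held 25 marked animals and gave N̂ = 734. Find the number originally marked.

From N = M·C/R: M = N·R / C = 734·25 / 50 = 18350 / 50 = 367.

M = 367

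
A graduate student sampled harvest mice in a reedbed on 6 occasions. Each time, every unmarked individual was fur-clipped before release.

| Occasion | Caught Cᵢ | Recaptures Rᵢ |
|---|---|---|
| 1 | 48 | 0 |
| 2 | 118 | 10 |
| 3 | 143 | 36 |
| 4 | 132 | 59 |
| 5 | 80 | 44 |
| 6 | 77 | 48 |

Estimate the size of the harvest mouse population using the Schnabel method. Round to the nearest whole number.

Marked at large before each occasion: Mᵢ = Σⱼ<ᵢ (Cⱼ − Rⱼ) → M1=0, M2=48, M3=156, M4=263, M5=336, M6=372
Σ MᵢCᵢ = 0·48 + 48·118 + 156·143 + 263·132 + 336·80 + 372·77 = 0 + 5664 + 22308 + 34716 + 26880 + 28644 = 118212
Σ Rᵢ = 0 + 10 + 36 + 59 + 44 + 48 = 197
N̂ = 118212 / 197 ≈ 600.1 → 600

N ≈ 600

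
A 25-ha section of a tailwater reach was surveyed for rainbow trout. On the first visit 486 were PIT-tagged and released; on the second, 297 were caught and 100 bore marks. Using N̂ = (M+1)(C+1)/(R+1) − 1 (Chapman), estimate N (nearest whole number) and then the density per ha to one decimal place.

density ≈ 57.4 rainbow trout per ha

N̂ = 487·298/101 − 1 = 145126/101 − 1 ≈ 1435.9 → 1436
Density = N̂ / area = 1436 / 25 ≈ 57.44 → 57.4 per ha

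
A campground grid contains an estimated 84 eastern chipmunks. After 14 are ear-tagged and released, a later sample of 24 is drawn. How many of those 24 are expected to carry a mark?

expected recaptures = 4

The marked fraction of the population is 14/84, so in a sample of 24 expect C·(M/N) marked.
E[R] = 14 × 24 / 84 = 336 / 84 = 4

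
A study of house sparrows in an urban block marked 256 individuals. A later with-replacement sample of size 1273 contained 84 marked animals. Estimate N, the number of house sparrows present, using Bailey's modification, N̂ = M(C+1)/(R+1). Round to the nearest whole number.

N̂ = 256·(1273+1)/(84+1) = 256·1274/85 = 326144/85 ≈ 3837.0 → 3837

N ≈ 3837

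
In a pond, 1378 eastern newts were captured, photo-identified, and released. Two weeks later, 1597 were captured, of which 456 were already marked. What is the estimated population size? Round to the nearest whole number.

N ≈ 4826

N = (1378 × 1597) / 456 = 2200666 / 456 ≈ 4826.0 → 4826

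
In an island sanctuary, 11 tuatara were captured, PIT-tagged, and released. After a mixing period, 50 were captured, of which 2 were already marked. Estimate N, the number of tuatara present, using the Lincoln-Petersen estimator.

The marked fraction in the recapture sample should equal the marked fraction in the population: 2/50 = 11/N.
N = (11 × 50) / 2 = 550 / 2 = 275

N = 275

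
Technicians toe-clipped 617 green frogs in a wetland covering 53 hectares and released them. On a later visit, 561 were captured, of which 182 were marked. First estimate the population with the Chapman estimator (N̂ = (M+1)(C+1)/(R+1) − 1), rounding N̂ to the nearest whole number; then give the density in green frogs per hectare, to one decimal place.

density ≈ 35.8 green frogs per hectare

N̂ = 618·562/183 − 1 = 347316/183 − 1 ≈ 1896.9 → 1897
Density = N̂ / area = 1897 / 53 ≈ 35.79 → 35.8 per hectare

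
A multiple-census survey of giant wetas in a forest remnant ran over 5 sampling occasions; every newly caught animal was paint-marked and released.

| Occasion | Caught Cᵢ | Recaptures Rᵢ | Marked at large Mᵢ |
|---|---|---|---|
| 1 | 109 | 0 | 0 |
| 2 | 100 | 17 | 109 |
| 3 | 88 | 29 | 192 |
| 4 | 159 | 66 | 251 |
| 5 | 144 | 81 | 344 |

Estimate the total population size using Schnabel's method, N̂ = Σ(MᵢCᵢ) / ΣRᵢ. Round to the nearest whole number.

N ≈ 607

Σ MᵢCᵢ = 0·109 + 109·100 + 192·88 + 251·159 + 344·144 = 0 + 10900 + 16896 + 39909 + 49536 = 117241
Σ Rᵢ = 0 + 17 + 29 + 66 + 81 = 193
N̂ = 117241 / 193 ≈ 607.47 → 607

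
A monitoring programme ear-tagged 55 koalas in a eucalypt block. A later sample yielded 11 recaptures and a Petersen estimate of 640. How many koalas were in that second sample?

From N = M·C/R: C = N·R / M = 640·11 / 55 = 7040 / 55 = 128.

C = 128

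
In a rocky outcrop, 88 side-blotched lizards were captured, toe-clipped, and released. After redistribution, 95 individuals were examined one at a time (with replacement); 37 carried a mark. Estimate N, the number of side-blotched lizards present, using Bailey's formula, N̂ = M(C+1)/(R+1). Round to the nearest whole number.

N ≈ 222

N̂ = 88·(95+1)/(37+1) = 88·96/38 = 8448/38 ≈ 222.3 → 222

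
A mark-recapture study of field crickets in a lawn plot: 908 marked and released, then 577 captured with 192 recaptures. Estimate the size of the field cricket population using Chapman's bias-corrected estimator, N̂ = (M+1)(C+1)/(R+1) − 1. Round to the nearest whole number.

N̂ = (908+1)(577+1)/(192+1) − 1 = 909·578/193 − 1
= 525402/193 − 1 ≈ 2722.3 − 1 ≈ 2721.3 → 2721

N ≈ 2721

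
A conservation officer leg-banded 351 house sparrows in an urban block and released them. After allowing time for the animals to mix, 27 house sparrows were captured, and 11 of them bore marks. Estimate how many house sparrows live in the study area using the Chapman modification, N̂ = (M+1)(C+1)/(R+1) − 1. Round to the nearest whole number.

N ≈ 820

N̂ = (351+1)(27+1)/(11+1) − 1 = 352·28/12 − 1
= 9856/12 − 1 ≈ 821.3 − 1 ≈ 820.3 → 820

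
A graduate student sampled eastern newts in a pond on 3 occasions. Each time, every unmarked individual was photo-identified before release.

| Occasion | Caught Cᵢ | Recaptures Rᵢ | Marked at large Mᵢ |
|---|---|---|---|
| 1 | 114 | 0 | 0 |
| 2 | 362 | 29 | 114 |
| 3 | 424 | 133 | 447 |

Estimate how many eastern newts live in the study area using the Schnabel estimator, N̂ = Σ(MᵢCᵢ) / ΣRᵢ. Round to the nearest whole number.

N ≈ 1425

Σ MᵢCᵢ = 0·114 + 114·362 + 447·424 = 0 + 41268 + 189528 = 230796
Σ Rᵢ = 0 + 29 + 133 = 162
N̂ = 230796 / 162 ≈ 1424.7 → 1425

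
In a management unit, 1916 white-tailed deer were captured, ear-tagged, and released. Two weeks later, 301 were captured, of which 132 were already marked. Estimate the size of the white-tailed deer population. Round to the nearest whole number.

Lincoln-Petersen assumes M/N = R/C, so N = M·C / R.
N = (1916 × 301) / 132 = 576716 / 132 ≈ 4369.1 → 4369

N ≈ 4369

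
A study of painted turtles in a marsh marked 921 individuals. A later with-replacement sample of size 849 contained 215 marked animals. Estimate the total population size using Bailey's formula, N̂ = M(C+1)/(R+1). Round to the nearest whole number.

N̂ = 921·(849+1)/(215+1) = 921·850/216 = 782850/216 ≈ 3624.3 → 3624

N ≈ 3624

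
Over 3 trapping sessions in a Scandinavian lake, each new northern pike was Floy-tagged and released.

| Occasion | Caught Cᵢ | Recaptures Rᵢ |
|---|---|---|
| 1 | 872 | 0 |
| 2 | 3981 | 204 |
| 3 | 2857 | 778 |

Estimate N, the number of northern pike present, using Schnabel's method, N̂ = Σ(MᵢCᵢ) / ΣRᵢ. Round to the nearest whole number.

N ≈ 17,061

Marked at large before each occasion: Mᵢ = Σⱼ<ᵢ (Cⱼ − Rⱼ) → M1=0, M2=872, M3=4649
Σ MᵢCᵢ = 0·872 + 872·3981 + 4649·2857 = 0 + 3471432 + 13282193 = 16753625
Σ Rᵢ = 0 + 204 + 778 = 982
N̂ = 16753625 / 982 ≈ 17060.7 → 17061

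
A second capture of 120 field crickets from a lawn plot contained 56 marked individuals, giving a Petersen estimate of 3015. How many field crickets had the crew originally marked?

From N = M·C/R: M = N·R / C = 3015·56 / 120 = 168840 / 120 = 1407.

M = 1407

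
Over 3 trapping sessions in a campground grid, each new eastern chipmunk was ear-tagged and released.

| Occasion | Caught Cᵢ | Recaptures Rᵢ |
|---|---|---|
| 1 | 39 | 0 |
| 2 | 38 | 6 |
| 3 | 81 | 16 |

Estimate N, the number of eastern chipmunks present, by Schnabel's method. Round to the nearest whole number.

Marked at large before each occasion: Mᵢ = Σⱼ<ᵢ (Cⱼ − Rⱼ) → M1=0, M2=39, M3=71
Σ MᵢCᵢ = 0·39 + 39·38 + 71·81 = 0 + 1482 + 5751 = 7233
Σ Rᵢ = 0 + 6 + 16 = 22
N̂ = 7233 / 22 ≈ 328.8 → 329

N ≈ 329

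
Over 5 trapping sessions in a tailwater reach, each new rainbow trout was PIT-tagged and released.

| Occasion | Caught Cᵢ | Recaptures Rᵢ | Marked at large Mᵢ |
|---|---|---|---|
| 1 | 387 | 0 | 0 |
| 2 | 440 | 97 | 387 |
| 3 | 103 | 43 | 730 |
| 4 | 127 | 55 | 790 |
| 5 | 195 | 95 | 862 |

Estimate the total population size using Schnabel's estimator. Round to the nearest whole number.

N ≈ 1772

Σ MᵢCᵢ = 0·387 + 387·440 + 730·103 + 790·127 + 862·195 = 0 + 170280 + 75190 + 100330 + 168090 = 513890
Σ Rᵢ = 0 + 97 + 43 + 55 + 95 = 290
N̂ = 513890 / 290 ≈ 1772.0 → 1772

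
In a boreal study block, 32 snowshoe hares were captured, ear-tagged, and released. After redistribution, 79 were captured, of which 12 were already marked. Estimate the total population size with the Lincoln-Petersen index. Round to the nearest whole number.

N = (32 × 79) / 12 = 2528 / 12 ≈ 210.7 → 211

N ≈ 211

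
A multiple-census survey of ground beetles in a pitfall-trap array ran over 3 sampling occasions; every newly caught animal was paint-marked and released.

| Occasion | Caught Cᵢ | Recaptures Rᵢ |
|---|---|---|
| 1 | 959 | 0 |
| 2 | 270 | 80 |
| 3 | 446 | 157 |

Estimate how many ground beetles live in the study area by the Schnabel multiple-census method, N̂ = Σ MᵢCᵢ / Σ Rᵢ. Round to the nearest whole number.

Marked at large before each occasion: Mᵢ = Σⱼ<ᵢ (Cⱼ − Rⱼ) → M1=0, M2=959, M3=1149
Σ MᵢCᵢ = 0·959 + 959·270 + 1149·446 = 0 + 258930 + 512454 = 771384
Σ Rᵢ = 0 + 80 + 157 = 237
N̂ = 771384 / 237 ≈ 3254.8 → 3255

N ≈ 3255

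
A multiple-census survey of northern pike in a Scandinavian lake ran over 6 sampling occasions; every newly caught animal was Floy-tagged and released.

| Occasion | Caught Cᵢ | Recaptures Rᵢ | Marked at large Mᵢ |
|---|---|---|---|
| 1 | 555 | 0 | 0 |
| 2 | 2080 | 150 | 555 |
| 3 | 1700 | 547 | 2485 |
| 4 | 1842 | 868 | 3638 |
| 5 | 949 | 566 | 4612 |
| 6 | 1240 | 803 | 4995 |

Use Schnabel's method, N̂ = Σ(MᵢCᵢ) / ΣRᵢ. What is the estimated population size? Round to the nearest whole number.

Σ MᵢCᵢ = 0·555 + 555·2080 + 2485·1700 + 3638·1842 + 4612·949 + 4995·1240 = 0 + 1154400 + 4224500 + 6701196 + 4376788 + 6193800 = 22650684
Σ Rᵢ = 0 + 150 + 547 + 868 + 566 + 803 = 2934
N̂ = 22650684 / 2934 ≈ 7720.1 → 7720

N ≈ 7720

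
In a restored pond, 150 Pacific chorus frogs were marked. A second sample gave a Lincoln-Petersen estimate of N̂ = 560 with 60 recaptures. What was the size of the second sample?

C = 224

From N = M·C/R: C = N·R / M = 560·60 / 150 = 33600 / 150 = 224.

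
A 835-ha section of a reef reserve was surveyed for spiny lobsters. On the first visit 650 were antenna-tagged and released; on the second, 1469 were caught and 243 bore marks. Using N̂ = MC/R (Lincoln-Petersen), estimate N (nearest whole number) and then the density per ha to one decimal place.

N̂ = 650·1469/243 = 954850/243 ≈ 3929.4 → 3929
Density = N̂ / area = 3929 / 835 ≈ 4.71 → 4.7 per ha

density ≈ 4.7 spiny lobsters per ha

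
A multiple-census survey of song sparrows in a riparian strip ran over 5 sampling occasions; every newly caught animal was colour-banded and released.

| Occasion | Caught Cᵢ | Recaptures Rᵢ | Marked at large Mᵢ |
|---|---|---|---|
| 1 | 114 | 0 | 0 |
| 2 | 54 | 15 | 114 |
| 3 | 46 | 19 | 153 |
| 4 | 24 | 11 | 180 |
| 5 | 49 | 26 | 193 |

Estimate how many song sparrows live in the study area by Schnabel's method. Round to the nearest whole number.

Σ MᵢCᵢ = 0·114 + 114·54 + 153·46 + 180·24 + 193·49 = 0 + 6156 + 7038 + 4320 + 9457 = 26971
Σ Rᵢ = 0 + 15 + 19 + 11 + 26 = 71
N̂ = 26971 / 71 ≈ 379.9 → 380

N ≈ 380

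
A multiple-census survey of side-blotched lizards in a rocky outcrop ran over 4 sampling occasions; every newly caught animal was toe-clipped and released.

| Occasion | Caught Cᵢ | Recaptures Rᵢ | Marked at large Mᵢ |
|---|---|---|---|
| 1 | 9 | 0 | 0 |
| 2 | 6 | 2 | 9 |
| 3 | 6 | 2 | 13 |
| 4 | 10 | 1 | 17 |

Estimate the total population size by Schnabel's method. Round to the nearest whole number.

N ≈ 60

Σ MᵢCᵢ = 0·9 + 9·6 + 13·6 + 17·10 = 0 + 54 + 78 + 170 = 302
Σ Rᵢ = 0 + 2 + 2 + 1 = 5
N̂ = 302 / 5 ≈ 60.4 → 60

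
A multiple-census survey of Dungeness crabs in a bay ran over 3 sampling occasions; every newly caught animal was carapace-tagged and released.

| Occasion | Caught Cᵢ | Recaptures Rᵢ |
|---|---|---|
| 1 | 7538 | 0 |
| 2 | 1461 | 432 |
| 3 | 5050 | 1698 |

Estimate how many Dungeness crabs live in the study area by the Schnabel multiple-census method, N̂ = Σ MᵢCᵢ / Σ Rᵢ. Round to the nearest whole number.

Marked at large before each occasion: Mᵢ = Σⱼ<ᵢ (Cⱼ − Rⱼ) → M1=0, M2=7538, M3=8567
Σ MᵢCᵢ = 0·7538 + 7538·1461 + 8567·5050 = 0 + 11013018 + 43263350 = 54276368
Σ Rᵢ = 0 + 432 + 1698 = 2130
N̂ = 54276368 / 2130 ≈ 25481.9 → 25482

N ≈ 25,482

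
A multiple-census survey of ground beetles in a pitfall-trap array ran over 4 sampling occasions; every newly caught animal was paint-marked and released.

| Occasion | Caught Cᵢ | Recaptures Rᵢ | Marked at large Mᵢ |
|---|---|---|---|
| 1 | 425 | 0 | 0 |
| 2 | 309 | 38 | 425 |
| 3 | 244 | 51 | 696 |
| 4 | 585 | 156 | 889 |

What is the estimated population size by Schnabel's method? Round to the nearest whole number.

Σ MᵢCᵢ = 0·425 + 425·309 + 696·244 + 889·585 = 0 + 131325 + 169824 + 520065 = 821214
Σ Rᵢ = 0 + 38 + 51 + 156 = 245
N̂ = 821214 / 245 ≈ 3351.9 → 3352

N ≈ 3352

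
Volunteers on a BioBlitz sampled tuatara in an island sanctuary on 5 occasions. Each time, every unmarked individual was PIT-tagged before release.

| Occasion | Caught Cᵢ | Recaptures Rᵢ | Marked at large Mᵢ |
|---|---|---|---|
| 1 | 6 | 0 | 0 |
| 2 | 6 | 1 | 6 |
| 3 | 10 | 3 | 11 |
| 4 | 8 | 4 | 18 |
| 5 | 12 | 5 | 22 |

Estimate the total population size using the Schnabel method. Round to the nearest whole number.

N ≈ 43

Σ MᵢCᵢ = 0·6 + 6·6 + 11·10 + 18·8 + 22·12 = 0 + 36 + 110 + 144 + 264 = 554
Σ Rᵢ = 0 + 1 + 3 + 4 + 5 = 13
N̂ = 554 / 13 ≈ 42.6 → 43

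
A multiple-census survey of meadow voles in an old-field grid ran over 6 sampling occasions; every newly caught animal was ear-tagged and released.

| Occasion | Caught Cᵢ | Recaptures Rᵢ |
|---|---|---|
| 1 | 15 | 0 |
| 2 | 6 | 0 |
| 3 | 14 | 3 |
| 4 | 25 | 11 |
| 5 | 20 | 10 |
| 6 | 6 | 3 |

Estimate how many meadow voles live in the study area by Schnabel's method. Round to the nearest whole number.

N ≈ 90

Marked at large before each occasion: Mᵢ = Σⱼ<ᵢ (Cⱼ − Rⱼ) → M1=0, M2=15, M3=21, M4=32, M5=46, M6=56
Σ MᵢCᵢ = 0·15 + 15·6 + 21·14 + 32·25 + 46·20 + 56·6 = 0 + 90 + 294 + 800 + 920 + 336 = 2440
Σ Rᵢ = 0 + 0 + 3 + 11 + 10 + 3 = 27
N̂ = 2440 / 27 ≈ 90.4 → 90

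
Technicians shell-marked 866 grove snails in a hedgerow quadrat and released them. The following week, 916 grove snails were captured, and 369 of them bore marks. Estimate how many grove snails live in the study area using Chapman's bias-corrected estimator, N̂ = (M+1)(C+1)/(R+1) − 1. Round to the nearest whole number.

N ≈ 2148

N̂ = (866+1)(916+1)/(369+1) − 1 = 867·917/370 − 1
= 795039/370 − 1 ≈ 2148.8 − 1 ≈ 2147.8 → 2148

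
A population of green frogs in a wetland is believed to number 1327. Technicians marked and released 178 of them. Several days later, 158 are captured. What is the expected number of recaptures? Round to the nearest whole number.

expected recaptures ≈ 21

Expected recaptures E[R] = M·C / N.
E[R] = 178 × 158 / 1327 = 28124 / 1327 ≈ 21.2 → 21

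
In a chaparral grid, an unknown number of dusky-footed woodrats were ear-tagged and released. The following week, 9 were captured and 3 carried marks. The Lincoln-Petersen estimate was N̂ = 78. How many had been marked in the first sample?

From N = M·C/R: M = N·R / C = 78·3 / 9 = 234 / 9 = 26.

M = 26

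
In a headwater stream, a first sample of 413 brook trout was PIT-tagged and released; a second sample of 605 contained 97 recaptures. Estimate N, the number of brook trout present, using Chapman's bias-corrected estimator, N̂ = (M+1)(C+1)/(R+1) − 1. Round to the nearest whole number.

N ≈ 2559

N̂ = (413+1)(605+1)/(97+1) − 1 = 414·606/98 − 1
= 250884/98 − 1 ≈ 2560.0 − 1 ≈ 2559.0 → 2559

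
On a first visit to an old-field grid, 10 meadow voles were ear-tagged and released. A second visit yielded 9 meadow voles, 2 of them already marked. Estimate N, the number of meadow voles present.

N = (10 × 9) / 2 = 90 / 2 = 45

N = 45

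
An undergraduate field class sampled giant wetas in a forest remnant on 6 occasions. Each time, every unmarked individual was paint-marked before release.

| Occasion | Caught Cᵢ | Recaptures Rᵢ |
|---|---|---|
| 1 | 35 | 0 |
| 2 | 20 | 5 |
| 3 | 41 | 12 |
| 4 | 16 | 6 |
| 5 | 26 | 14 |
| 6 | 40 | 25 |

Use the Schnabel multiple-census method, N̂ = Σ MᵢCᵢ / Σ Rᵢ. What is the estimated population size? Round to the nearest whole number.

Marked at large before each occasion: Mᵢ = Σⱼ<ᵢ (Cⱼ − Rⱼ) → M1=0, M2=35, M3=50, M4=79, M5=89, M6=101
Σ MᵢCᵢ = 0·35 + 35·20 + 50·41 + 79·16 + 89·26 + 101·40 = 0 + 700 + 2050 + 1264 + 2314 + 4040 = 10368
Σ Rᵢ = 0 + 5 + 12 + 6 + 14 + 25 = 62
N̂ = 10368 / 62 ≈ 167.2 → 167

N ≈ 167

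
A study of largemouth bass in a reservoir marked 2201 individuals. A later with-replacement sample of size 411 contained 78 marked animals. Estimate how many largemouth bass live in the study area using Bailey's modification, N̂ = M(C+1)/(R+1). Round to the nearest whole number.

N ≈ 11,479

N̂ = 2201·(411+1)/(78+1) = 2201·412/79 = 906812/79 ≈ 11478.6 → 11479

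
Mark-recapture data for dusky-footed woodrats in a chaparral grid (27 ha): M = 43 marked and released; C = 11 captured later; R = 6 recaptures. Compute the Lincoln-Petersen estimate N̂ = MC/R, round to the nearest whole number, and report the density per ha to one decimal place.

N̂ = 43·11/6 = 473/6 ≈ 78.8 → 79
Density = N̂ / area = 79 / 27 ≈ 2.93 → 2.9 per ha

density ≈ 2.9 dusky-footed woodrats per ha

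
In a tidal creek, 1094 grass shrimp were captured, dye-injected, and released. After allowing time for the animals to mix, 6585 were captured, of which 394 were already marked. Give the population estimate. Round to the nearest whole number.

N = (1094 × 6585) / 394 = 7203990 / 394 ≈ 18284.2 → 18284

N ≈ 18,284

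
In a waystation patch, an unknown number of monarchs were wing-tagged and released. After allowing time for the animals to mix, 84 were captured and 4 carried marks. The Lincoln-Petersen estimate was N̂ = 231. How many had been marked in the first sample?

From N = M·C/R: M = N·R / C = 231·4 / 84 = 924 / 84 = 11.

M = 11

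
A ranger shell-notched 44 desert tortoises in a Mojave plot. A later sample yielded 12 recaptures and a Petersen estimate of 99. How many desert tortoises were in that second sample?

C = 27

From N = M·C/R: C = N·R / M = 99·12 / 44 = 1188 / 44 = 27.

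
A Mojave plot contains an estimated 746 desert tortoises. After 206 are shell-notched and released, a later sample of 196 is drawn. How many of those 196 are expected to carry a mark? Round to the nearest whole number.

The marked fraction of the population is 206/746, so in a sample of 196 expect C·(M/N) marked.
E[R] = 206 × 196 / 746 = 40376 / 746 ≈ 54.1 → 54

expected recaptures ≈ 54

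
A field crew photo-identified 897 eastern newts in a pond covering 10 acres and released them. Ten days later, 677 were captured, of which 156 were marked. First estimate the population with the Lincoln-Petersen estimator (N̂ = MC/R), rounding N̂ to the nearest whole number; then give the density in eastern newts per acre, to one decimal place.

N̂ = 897·677/156 = 607269/156 ≈ 3892.8 → 3893
Density = N̂ / area = 3893 / 10 ≈ 389.30 → 389.3 per acre

density ≈ 389.3 eastern newts per acre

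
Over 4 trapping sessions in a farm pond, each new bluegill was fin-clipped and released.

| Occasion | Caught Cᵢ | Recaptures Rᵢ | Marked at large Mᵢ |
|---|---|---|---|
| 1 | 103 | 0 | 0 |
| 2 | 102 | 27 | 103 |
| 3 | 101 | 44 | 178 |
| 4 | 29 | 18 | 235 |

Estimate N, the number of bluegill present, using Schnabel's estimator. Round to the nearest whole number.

N ≈ 397

Σ MᵢCᵢ = 0·103 + 103·102 + 178·101 + 235·29 = 0 + 10506 + 17978 + 6815 = 35299
Σ Rᵢ = 0 + 27 + 44 + 18 = 89
N̂ = 35299 / 89 ≈ 396.6 → 397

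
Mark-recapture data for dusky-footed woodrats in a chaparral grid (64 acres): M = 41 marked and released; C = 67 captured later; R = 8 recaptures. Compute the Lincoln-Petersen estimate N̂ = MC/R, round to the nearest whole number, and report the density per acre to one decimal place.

N̂ = 41·67/8 = 2747/8 ≈ 343.4 → 343
Density = N̂ / area = 343 / 64 ≈ 5.36 → 5.4 per acre

density ≈ 5.4 dusky-footed woodrats per acre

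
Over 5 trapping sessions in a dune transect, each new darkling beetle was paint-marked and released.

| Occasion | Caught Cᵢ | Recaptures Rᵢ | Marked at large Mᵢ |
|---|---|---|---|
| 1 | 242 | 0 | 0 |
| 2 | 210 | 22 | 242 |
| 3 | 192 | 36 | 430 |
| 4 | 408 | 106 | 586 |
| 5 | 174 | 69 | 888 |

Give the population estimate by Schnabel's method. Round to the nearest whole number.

Σ MᵢCᵢ = 0·242 + 242·210 + 430·192 + 586·408 + 888·174 = 0 + 50820 + 82560 + 239088 + 154512 = 526980
Σ Rᵢ = 0 + 22 + 36 + 106 + 69 = 233
N̂ = 526980 / 233 ≈ 2261.7 → 2262

N ≈ 2262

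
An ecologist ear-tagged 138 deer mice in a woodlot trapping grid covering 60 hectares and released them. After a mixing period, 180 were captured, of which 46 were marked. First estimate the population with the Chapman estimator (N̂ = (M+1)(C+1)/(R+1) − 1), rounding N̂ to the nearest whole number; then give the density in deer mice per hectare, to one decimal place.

N̂ = 139·181/47 − 1 = 25159/47 − 1 ≈ 534.3 → 534
Density = N̂ / area = 534 / 60 ≈ 8.90 → 8.9 per hectare

density ≈ 8.9 deer mice per hectare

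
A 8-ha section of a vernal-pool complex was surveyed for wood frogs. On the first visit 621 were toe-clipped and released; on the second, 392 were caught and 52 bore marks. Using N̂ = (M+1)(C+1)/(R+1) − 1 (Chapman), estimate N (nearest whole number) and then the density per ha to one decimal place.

density ≈ 576.4 wood frogs per ha

N̂ = 622·393/53 − 1 = 244446/53 − 1 ≈ 4611.2 → 4611
Density = N̂ / area = 4611 / 8 ≈ 576.38 → 576.4 per ha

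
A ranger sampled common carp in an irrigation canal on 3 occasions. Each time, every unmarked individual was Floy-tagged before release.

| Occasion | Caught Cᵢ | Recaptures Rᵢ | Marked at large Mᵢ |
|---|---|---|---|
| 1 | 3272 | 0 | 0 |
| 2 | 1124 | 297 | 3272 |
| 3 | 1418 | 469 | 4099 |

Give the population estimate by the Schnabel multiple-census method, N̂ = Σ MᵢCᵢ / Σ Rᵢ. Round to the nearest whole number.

Σ MᵢCᵢ = 0·3272 + 3272·1124 + 4099·1418 = 0 + 3677728 + 5812382 = 9490110
Σ Rᵢ = 0 + 297 + 469 = 766
N̂ = 9490110 / 766 ≈ 12389.2 → 12389

N ≈ 12,389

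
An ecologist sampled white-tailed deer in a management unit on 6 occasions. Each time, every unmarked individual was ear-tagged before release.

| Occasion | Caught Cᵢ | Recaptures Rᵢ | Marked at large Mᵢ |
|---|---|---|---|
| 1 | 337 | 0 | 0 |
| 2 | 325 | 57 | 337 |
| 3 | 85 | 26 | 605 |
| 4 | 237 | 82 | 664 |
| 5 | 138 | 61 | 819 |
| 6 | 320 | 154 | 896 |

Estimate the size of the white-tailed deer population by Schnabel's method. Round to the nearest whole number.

N ≈ 1890

Σ MᵢCᵢ = 0·337 + 337·325 + 605·85 + 664·237 + 819·138 + 896·320 = 0 + 109525 + 51425 + 157368 + 113022 + 286720 = 718060
Σ Rᵢ = 0 + 57 + 26 + 82 + 61 + 154 = 380
N̂ = 718060 / 380 ≈ 1889.6 → 1890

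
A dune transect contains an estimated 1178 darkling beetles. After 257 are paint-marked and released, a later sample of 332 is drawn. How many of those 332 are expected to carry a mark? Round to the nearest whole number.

expected recaptures ≈ 72

The marked fraction of the population is 257/1178, so in a sample of 332 expect C·(M/N) marked.
E[R] = 257 × 332 / 1178 = 85324 / 1178 ≈ 72.4 → 72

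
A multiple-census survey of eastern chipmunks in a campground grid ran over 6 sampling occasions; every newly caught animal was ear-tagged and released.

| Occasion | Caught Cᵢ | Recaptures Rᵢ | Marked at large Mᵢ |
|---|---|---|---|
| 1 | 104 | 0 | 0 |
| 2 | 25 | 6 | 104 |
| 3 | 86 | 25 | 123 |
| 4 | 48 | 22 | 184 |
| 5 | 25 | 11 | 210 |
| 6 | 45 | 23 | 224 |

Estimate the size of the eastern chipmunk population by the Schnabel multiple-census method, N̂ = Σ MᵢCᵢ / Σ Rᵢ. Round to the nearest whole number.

Σ MᵢCᵢ = 0·104 + 104·25 + 123·86 + 184·48 + 210·25 + 224·45 = 0 + 2600 + 10578 + 8832 + 5250 + 10080 = 37340
Σ Rᵢ = 0 + 6 + 25 + 22 + 11 + 23 = 87
N̂ = 37340 / 87 ≈ 429.2 → 429

N ≈ 429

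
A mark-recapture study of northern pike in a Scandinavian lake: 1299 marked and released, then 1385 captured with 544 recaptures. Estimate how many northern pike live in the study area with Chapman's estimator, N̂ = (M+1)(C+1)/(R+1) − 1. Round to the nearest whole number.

N̂ = (1299+1)(1385+1)/(544+1) − 1 = 1300·1386/545 − 1
= 1801800/545 − 1 ≈ 3306.1 − 1 ≈ 3305.1 → 3305

N ≈ 3305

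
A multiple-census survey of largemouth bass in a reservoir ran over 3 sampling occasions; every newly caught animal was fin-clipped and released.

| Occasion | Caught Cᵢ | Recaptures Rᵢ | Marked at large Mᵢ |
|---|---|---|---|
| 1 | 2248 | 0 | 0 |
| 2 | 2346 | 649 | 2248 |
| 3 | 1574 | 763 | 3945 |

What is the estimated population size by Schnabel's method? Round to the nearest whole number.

Σ MᵢCᵢ = 0·2248 + 2248·2346 + 3945·1574 = 0 + 5273808 + 6209430 = 11483238
Σ Rᵢ = 0 + 649 + 763 = 1412
N̂ = 11483238 / 1412 ≈ 8132.6 → 8133

N ≈ 8133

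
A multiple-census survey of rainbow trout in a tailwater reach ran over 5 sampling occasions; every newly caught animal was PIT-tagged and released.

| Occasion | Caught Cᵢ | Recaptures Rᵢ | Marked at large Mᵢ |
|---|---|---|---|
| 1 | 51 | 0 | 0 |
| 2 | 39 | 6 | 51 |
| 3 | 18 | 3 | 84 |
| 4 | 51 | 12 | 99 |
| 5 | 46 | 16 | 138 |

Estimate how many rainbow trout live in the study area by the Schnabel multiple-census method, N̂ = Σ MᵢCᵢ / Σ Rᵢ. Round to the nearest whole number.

Σ MᵢCᵢ = 0·51 + 51·39 + 84·18 + 99·51 + 138·46 = 0 + 1989 + 1512 + 5049 + 6348 = 14898
Σ Rᵢ = 0 + 6 + 3 + 12 + 16 = 37
N̂ = 14898 / 37 ≈ 402.6 → 403

N ≈ 403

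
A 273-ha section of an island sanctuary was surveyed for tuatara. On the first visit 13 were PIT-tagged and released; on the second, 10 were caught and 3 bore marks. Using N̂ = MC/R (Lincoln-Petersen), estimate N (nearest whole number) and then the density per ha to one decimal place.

N̂ = 13·10/3 = 130/3 ≈ 43.3 → 43
Density = N̂ / area = 43 / 273 ≈ 0.16 → 0.2 per ha

density ≈ 0.2 tuatara per ha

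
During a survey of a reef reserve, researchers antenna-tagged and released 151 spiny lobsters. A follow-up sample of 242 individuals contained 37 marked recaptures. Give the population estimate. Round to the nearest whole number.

N = (151 × 242) / 37 = 36542 / 37 ≈ 987.6 → 988

N ≈ 988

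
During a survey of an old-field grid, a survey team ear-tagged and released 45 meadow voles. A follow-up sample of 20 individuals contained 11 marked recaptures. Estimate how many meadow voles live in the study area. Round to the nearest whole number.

N ≈ 82

If marked individuals mix randomly, R/C ≈ M/N, giving N ≈ M·C/R.
N = (45 × 20) / 11 = 900 / 11 ≈ 81.8 → 82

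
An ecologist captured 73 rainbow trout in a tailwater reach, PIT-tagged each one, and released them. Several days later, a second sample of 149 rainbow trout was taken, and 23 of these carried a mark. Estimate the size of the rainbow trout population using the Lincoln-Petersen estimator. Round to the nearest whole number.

N ≈ 473

N = (73 × 149) / 23 = 10877 / 23 ≈ 472.9 → 473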